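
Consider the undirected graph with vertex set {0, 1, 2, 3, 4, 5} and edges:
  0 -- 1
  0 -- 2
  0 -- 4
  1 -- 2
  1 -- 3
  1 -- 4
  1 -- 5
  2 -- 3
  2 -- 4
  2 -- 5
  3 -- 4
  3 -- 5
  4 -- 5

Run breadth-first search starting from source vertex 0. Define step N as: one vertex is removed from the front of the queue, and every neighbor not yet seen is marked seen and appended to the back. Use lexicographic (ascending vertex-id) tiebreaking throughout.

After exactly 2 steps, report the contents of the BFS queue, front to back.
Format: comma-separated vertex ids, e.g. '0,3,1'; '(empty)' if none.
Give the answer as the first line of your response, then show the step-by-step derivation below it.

2,4,3,5

step 1: dequeue 0; queue=[1,2,4]; order=0
step 2: dequeue 1; queue=[2,4,3,5]; order=0,1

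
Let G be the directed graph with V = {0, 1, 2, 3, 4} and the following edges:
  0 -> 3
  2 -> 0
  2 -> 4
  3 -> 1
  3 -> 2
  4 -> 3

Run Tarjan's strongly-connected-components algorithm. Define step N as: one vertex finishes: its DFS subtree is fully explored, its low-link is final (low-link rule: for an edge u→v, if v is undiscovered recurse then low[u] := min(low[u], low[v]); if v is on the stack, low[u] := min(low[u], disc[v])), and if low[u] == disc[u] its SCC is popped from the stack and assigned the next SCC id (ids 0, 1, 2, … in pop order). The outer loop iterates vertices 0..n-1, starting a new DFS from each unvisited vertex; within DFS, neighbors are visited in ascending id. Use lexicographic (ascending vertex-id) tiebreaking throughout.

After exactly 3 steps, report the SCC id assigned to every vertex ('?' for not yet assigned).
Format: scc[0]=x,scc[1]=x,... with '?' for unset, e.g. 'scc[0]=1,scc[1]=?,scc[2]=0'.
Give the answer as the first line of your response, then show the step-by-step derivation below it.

scc[0]=?,scc[1]=0,scc[2]=?,scc[3]=?,scc[4]=?

step 1: low=(low[0]=0,low[1]=2,low[2]=?,low[3]=1,low[4]=?); scc=(scc[0]=?,scc[1]=0,scc[2]=?,scc[3]=?,scc[4]=?)
step 2: low=(low[0]=0,low[1]=2,low[2]=0,low[3]=1,low[4]=1); scc=(scc[0]=?,scc[1]=0,scc[2]=?,scc[3]=?,scc[4]=?)
step 3: low=(low[0]=0,low[1]=2,low[2]=0,low[3]=1,low[4]=1); scc=(scc[0]=?,scc[1]=0,scc[2]=?,scc[3]=?,scc[4]=?)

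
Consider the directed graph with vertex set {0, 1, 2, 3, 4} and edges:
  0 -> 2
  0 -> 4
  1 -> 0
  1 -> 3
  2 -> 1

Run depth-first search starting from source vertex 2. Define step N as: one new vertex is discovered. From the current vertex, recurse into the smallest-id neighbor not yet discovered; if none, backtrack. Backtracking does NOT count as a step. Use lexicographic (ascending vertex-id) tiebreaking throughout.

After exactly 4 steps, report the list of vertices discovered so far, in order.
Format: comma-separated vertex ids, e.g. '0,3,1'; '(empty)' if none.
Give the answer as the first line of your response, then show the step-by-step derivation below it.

2,1,0,4

step 1: discover 2; path=2; order=2
step 2: discover 1; path=2>1; order=2,1
step 3: discover 0; path=2>1>0; order=2,1,0
step 4: discover 4; path=2>1>0>4; order=2,1,0,4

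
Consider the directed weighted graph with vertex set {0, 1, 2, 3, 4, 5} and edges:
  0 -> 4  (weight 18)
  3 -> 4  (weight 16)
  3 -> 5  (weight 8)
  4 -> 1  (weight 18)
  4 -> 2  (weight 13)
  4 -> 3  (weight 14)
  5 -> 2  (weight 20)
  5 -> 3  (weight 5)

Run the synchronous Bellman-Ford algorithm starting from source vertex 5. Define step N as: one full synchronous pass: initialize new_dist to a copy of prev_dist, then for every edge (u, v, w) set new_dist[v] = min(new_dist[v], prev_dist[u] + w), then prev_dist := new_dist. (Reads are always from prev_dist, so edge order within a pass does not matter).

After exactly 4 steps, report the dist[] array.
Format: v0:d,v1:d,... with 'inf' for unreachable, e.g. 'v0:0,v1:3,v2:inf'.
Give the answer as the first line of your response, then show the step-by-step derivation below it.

v0:inf,v1:39,v2:20,v3:5,v4:21,v5:0

step 1: dist = v0:inf,v1:inf,v2:20,v3:5,v4:inf,v5:0
step 2: dist = v0:inf,v1:inf,v2:20,v3:5,v4:21,v5:0
step 3: dist = v0:inf,v1:39,v2:20,v3:5,v4:21,v5:0
step 4: dist = v0:inf,v1:39,v2:20,v3:5,v4:21,v5:0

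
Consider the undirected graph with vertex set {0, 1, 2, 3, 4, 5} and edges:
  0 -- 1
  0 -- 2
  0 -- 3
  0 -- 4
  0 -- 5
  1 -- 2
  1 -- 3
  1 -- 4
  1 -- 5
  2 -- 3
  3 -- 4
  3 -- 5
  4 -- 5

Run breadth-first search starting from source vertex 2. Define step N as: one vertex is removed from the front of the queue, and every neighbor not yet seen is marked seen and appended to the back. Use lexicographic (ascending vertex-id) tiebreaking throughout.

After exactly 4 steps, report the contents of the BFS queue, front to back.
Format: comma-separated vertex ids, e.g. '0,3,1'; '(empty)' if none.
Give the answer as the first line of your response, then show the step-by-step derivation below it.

4,5

step 1: dequeue 2; queue=[0,1,3]; order=2
step 2: dequeue 0; queue=[1,3,4,5]; order=2,0
step 3: dequeue 1; queue=[3,4,5]; order=2,0,1
step 4: dequeue 3; queue=[4,5]; order=2,0,1,3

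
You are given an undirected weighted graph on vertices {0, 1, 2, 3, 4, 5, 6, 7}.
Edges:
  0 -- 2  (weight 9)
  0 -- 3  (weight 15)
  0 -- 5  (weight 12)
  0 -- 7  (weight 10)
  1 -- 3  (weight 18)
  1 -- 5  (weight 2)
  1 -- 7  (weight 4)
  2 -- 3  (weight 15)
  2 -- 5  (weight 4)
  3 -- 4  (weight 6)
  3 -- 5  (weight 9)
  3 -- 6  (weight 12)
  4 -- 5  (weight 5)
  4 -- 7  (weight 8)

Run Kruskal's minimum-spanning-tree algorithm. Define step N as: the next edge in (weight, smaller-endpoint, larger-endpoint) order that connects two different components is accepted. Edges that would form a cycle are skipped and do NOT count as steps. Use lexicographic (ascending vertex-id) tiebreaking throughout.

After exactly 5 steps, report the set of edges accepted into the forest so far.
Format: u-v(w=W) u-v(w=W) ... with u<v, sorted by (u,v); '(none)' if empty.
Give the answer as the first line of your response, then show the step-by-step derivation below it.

1-5(w=2) 1-7(w=4) 2-5(w=4) 3-4(w=6) 4-5(w=5)

step 1: add edge 1-5 (w=2); MST = {1-5(w=2)}
step 2: add edge 1-7 (w=4); MST = {1-5(w=2) 1-7(w=4)}
step 3: add edge 2-5 (w=4); MST = {1-5(w=2) 1-7(w=4) 2-5(w=4)}
step 4: add edge 4-5 (w=5); MST = {1-5(w=2) 1-7(w=4) 2-5(w=4) 4-5(w=5)}
step 5: add edge 3-4 (w=6); MST = {1-5(w=2) 1-7(w=4) 2-5(w=4) 3-4(w=6) 4-5(w=5)}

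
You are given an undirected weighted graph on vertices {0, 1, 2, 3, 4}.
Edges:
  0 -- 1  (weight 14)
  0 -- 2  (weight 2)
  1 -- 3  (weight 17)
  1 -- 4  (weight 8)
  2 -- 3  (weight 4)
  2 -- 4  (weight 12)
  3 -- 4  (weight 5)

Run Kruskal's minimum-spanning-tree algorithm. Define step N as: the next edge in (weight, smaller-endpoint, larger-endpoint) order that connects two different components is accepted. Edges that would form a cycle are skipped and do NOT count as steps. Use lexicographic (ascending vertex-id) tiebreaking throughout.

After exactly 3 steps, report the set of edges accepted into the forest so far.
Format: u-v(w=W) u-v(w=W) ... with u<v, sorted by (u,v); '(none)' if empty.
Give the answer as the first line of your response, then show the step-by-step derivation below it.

0-2(w=2) 2-3(w=4) 3-4(w=5)

step 1: add edge 0-2 (w=2); MST = {0-2(w=2)}
step 2: add edge 2-3 (w=4); MST = {0-2(w=2) 2-3(w=4)}
step 3: add edge 3-4 (w=5); MST = {0-2(w=2) 2-3(w=4) 3-4(w=5)}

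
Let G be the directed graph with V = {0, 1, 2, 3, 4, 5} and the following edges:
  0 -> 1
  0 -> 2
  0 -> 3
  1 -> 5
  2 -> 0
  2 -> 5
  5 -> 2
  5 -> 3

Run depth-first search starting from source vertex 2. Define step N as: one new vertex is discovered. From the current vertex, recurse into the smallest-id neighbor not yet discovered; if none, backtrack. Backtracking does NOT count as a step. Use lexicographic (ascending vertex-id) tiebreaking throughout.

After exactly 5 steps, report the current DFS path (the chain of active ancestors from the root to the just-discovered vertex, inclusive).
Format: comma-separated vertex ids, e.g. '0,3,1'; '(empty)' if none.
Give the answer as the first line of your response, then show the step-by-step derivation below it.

2,0,1,5,3

step 1: discover 2; path=2; order=2
step 2: discover 0; path=2>0; order=2,0
step 3: discover 1; path=2>0>1; order=2,0,1
step 4: discover 5; path=2>0>1>5; order=2,0,1,5
step 5: discover 3; path=2>0>1>5>3; order=2,0,1,5,3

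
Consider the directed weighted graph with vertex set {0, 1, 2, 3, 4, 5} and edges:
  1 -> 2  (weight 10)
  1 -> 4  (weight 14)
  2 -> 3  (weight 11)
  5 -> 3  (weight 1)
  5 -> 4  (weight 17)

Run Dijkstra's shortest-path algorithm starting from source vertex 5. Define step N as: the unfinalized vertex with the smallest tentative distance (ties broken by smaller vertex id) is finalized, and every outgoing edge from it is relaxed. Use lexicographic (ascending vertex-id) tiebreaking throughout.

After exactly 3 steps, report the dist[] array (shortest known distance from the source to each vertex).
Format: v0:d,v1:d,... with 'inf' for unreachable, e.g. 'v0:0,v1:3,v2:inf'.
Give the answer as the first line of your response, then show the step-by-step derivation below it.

v0:inf,v1:inf,v2:inf,v3:1,v4:17,v5:0

step 1: dist = v0:inf,v1:inf,v2:inf,v3:1,v4:17,v5:0
step 2: dist = v0:inf,v1:inf,v2:inf,v3:1,v4:17,v5:0
step 3: dist = v0:inf,v1:inf,v2:inf,v3:1,v4:17,v5:0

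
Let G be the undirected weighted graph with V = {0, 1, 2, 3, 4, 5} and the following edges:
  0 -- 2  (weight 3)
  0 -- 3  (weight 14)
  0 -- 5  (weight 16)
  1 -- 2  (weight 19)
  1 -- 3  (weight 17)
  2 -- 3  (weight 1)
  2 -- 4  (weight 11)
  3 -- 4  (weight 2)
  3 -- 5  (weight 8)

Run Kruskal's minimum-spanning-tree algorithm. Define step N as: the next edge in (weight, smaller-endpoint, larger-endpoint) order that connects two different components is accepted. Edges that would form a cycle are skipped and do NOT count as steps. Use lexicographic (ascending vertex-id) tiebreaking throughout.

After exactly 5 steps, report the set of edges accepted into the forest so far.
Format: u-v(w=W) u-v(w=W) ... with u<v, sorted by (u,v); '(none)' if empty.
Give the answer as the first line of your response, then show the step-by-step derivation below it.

0-2(w=3) 1-3(w=17) 2-3(w=1) 3-4(w=2) 3-5(w=8)

step 1: add edge 2-3 (w=1); MST = {2-3(w=1)}
step 2: add edge 3-4 (w=2); MST = {2-3(w=1) 3-4(w=2)}
step 3: add edge 0-2 (w=3); MST = {0-2(w=3) 2-3(w=1) 3-4(w=2)}
step 4: add edge 3-5 (w=8); MST = {0-2(w=3) 2-3(w=1) 3-4(w=2) 3-5(w=8)}
step 5: add edge 1-3 (w=17); MST = {0-2(w=3) 1-3(w=17) 2-3(w=1) 3-4(w=2) 3-5(w=8)}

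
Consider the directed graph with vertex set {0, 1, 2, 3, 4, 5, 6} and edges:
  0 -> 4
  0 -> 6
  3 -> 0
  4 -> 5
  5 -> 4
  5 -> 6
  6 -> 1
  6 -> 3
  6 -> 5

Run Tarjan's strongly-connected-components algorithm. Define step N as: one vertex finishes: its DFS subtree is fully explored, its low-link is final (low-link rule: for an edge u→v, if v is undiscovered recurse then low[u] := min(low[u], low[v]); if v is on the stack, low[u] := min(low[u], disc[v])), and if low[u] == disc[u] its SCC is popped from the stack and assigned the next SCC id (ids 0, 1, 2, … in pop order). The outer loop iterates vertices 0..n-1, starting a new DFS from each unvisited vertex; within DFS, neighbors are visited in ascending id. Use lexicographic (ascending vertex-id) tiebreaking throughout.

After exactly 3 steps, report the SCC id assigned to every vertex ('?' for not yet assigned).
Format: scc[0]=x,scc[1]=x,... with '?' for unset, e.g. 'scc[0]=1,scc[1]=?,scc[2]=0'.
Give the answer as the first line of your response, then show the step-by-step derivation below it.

scc[0]=?,scc[1]=0,scc[2]=?,scc[3]=?,scc[4]=?,scc[5]=?,scc[6]=?

step 1: low=(low[0]=0,low[1]=4,low[2]=?,low[3]=?,low[4]=1,low[5]=1,low[6]=3); scc=(scc[0]=?,scc[1]=0,scc[2]=?,scc[3]=?,scc[4]=?,scc[5]=?,scc[6]=?)
step 2: low=(low[0]=0,low[1]=4,low[2]=?,low[3]=0,low[4]=1,low[5]=1,low[6]=3); scc=(scc[0]=?,scc[1]=0,scc[2]=?,scc[3]=?,scc[4]=?,scc[5]=?,scc[6]=?)
step 3: low=(low[0]=0,low[1]=4,low[2]=?,low[3]=0,low[4]=1,low[5]=1,low[6]=0); scc=(scc[0]=?,scc[1]=0,scc[2]=?,scc[3]=?,scc[4]=?,scc[5]=?,scc[6]=?)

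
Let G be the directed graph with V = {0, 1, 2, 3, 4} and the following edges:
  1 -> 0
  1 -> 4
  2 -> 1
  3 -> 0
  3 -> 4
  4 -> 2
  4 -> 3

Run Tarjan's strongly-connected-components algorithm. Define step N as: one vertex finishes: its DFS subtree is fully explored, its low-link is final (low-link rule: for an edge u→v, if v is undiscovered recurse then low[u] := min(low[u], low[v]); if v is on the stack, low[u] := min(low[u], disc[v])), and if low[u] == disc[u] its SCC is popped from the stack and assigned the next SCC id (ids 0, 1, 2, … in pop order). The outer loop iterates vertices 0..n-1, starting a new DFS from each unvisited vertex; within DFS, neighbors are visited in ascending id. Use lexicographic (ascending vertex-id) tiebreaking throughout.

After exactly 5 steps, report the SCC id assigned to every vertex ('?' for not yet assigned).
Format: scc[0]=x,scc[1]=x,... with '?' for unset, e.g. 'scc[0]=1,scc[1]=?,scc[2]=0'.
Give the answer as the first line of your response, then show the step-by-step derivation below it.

scc[0]=0,scc[1]=1,scc[2]=1,scc[3]=1,scc[4]=1

step 1: low=(low[0]=0,low[1]=?,low[2]=?,low[3]=?,low[4]=?); scc=(scc[0]=0,scc[1]=?,scc[2]=?,scc[3]=?,scc[4]=?)
step 2: low=(low[0]=0,low[1]=1,low[2]=1,low[3]=?,low[4]=2); scc=(scc[0]=0,scc[1]=?,scc[2]=?,scc[3]=?,scc[4]=?)
step 3: low=(low[0]=0,low[1]=1,low[2]=1,low[3]=2,low[4]=1); scc=(scc[0]=0,scc[1]=?,scc[2]=?,scc[3]=?,scc[4]=?)
step 4: low=(low[0]=0,low[1]=1,low[2]=1,low[3]=2,low[4]=1); scc=(scc[0]=0,scc[1]=?,scc[2]=?,scc[3]=?,scc[4]=?)
step 5: low=(low[0]=0,low[1]=1,low[2]=1,low[3]=2,low[4]=1); scc=(scc[0]=0,scc[1]=1,scc[2]=1,scc[3]=1,scc[4]=1)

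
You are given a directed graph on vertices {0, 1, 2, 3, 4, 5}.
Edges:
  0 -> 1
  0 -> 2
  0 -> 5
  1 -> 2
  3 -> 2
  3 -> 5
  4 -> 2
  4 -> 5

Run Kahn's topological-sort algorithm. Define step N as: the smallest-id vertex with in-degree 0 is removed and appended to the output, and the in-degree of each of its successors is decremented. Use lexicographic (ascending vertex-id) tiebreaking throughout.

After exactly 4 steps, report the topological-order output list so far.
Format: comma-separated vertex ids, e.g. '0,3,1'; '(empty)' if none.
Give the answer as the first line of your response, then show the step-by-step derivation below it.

0,1,3,4

step 1: output 0; order=[0]; indeg=(0,0,3,0,0,2)
step 2: output 1; order=[0,1]; indeg=(0,0,2,0,0,2)
step 3: output 3; order=[0,1,3]; indeg=(0,0,1,0,0,1)
step 4: output 4; order=[0,1,3,4]; indeg=(0,0,0,0,0,0)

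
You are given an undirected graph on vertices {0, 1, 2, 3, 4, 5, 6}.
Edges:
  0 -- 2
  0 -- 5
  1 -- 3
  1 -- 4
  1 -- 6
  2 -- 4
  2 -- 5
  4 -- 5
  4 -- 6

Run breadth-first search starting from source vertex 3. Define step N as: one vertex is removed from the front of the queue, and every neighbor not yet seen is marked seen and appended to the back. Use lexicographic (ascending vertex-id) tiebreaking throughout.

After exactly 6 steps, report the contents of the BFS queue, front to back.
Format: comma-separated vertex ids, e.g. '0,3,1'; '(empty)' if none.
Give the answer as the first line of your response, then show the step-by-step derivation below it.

0

step 1: dequeue 3; queue=[1]; order=3
step 2: dequeue 1; queue=[4,6]; order=3,1
step 3: dequeue 4; queue=[6,2,5]; order=3,1,4
step 4: dequeue 6; queue=[2,5]; order=3,1,4,6
step 5: dequeue 2; queue=[5,0]; order=3,1,4,6,2
step 6: dequeue 5; queue=[0]; order=3,1,4,6,2,5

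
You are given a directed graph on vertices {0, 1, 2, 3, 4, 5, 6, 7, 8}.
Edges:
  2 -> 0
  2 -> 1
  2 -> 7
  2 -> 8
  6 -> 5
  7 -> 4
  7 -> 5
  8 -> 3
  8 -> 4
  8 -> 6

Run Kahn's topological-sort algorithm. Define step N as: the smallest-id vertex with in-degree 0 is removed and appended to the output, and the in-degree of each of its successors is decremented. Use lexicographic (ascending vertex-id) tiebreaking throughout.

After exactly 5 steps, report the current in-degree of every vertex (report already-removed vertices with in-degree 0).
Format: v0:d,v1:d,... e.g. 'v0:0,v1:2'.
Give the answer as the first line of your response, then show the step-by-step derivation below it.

v0:0,v1:0,v2:0,v3:0,v4:0,v5:1,v6:0,v7:0,v8:0

step 1: output 2; order=[2]; indeg=(0,0,0,1,2,2,1,0,0)
step 2: output 0; order=[2,0]; indeg=(0,0,0,1,2,2,1,0,0)
step 3: output 1; order=[2,0,1]; indeg=(0,0,0,1,2,2,1,0,0)
step 4: output 7; order=[2,0,1,7]; indeg=(0,0,0,1,1,1,1,0,0)
step 5: output 8; order=[2,0,1,7,8]; indeg=(0,0,0,0,0,1,0,0,0)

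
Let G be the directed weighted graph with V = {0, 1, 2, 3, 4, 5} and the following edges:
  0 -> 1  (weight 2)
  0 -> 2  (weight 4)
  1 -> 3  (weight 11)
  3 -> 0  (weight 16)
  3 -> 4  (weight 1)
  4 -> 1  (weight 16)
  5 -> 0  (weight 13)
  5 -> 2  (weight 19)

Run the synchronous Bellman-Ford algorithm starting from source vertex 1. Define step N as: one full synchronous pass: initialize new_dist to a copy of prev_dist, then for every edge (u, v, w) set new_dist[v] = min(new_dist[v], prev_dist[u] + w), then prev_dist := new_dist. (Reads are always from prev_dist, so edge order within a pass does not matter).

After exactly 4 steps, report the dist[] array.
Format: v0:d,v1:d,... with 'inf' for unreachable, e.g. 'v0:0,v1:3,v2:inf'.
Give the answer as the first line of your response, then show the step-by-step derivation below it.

v0:27,v1:0,v2:31,v3:11,v4:12,v5:inf

step 1: dist = v0:inf,v1:0,v2:inf,v3:11,v4:inf,v5:inf
step 2: dist = v0:27,v1:0,v2:inf,v3:11,v4:12,v5:inf
step 3: dist = v0:27,v1:0,v2:31,v3:11,v4:12,v5:inf
step 4: dist = v0:27,v1:0,v2:31,v3:11,v4:12,v5:inf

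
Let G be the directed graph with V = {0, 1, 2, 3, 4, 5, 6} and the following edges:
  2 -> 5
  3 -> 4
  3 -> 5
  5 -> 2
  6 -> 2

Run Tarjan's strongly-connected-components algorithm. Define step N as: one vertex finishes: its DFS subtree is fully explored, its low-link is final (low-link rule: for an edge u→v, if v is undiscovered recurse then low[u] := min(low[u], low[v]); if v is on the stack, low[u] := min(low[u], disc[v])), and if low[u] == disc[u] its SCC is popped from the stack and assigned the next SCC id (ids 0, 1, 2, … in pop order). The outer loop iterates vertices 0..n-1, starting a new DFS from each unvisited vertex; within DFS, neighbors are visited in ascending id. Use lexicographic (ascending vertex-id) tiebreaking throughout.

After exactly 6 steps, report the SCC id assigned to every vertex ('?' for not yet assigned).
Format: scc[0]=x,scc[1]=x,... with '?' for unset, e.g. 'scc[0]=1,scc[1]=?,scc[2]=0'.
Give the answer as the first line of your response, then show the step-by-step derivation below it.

scc[0]=0,scc[1]=1,scc[2]=2,scc[3]=4,scc[4]=3,scc[5]=2,scc[6]=?

step 1: low=(low[0]=0,low[1]=?,low[2]=?,low[3]=?,low[4]=?,low[5]=?,low[6]=?); scc=(scc[0]=0,scc[1]=?,scc[2]=?,scc[3]=?,scc[4]=?,scc[5]=?,scc[6]=?)
step 2: low=(low[0]=0,low[1]=1,low[2]=?,low[3]=?,low[4]=?,low[5]=?,low[6]=?); scc=(scc[0]=0,scc[1]=1,scc[2]=?,scc[3]=?,scc[4]=?,scc[5]=?,scc[6]=?)
step 3: low=(low[0]=0,low[1]=1,low[2]=2,low[3]=?,low[4]=?,low[5]=2,low[6]=?); scc=(scc[0]=0,scc[1]=1,scc[2]=?,scc[3]=?,scc[4]=?,scc[5]=?,scc[6]=?)
step 4: low=(low[0]=0,low[1]=1,low[2]=2,low[3]=?,low[4]=?,low[5]=2,low[6]=?); scc=(scc[0]=0,scc[1]=1,scc[2]=2,scc[3]=?,scc[4]=?,scc[5]=2,scc[6]=?)
step 5: low=(low[0]=0,low[1]=1,low[2]=2,low[3]=4,low[4]=5,low[5]=2,low[6]=?); scc=(scc[0]=0,scc[1]=1,scc[2]=2,scc[3]=?,scc[4]=3,scc[5]=2,scc[6]=?)
step 6: low=(low[0]=0,low[1]=1,low[2]=2,low[3]=4,low[4]=5,low[5]=2,low[6]=?); scc=(scc[0]=0,scc[1]=1,scc[2]=2,scc[3]=4,scc[4]=3,scc[5]=2,scc[6]=?)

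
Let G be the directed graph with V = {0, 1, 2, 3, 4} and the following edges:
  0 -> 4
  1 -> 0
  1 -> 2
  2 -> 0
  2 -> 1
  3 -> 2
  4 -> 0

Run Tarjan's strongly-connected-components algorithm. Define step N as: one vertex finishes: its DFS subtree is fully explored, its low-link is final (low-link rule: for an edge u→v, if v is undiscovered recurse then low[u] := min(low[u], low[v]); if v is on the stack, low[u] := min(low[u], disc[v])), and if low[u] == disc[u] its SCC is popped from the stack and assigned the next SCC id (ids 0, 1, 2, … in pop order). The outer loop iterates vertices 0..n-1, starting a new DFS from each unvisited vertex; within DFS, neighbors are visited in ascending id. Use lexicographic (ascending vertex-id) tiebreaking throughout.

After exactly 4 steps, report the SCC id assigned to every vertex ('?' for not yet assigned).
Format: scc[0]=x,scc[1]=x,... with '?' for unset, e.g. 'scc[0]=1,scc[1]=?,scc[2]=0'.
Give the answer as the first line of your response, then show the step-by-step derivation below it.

scc[0]=0,scc[1]=1,scc[2]=1,scc[3]=?,scc[4]=0

step 1: low=(low[0]=0,low[1]=?,low[2]=?,low[3]=?,low[4]=0); scc=(scc[0]=?,scc[1]=?,scc[2]=?,scc[3]=?,scc[4]=?)
step 2: low=(low[0]=0,low[1]=?,low[2]=?,low[3]=?,low[4]=0); scc=(scc[0]=0,scc[1]=?,scc[2]=?,scc[3]=?,scc[4]=0)
step 3: low=(low[0]=0,low[1]=2,low[2]=2,low[3]=?,low[4]=0); scc=(scc[0]=0,scc[1]=?,scc[2]=?,scc[3]=?,scc[4]=0)
step 4: low=(low[0]=0,low[1]=2,low[2]=2,low[3]=?,low[4]=0); scc=(scc[0]=0,scc[1]=1,scc[2]=1,scc[3]=?,scc[4]=0)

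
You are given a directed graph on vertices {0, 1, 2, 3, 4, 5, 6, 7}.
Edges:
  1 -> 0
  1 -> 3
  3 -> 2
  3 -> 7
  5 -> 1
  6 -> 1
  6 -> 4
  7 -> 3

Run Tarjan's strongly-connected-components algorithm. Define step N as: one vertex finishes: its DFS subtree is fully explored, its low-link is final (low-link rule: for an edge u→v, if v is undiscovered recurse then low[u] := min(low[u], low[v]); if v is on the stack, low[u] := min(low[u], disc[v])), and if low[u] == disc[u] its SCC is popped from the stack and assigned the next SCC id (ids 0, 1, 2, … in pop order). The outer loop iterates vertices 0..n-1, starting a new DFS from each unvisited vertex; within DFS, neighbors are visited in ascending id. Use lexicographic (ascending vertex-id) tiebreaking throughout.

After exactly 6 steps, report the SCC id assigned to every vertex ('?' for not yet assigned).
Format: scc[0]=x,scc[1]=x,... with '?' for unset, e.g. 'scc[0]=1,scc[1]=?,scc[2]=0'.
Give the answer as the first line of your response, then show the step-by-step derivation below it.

scc[0]=0,scc[1]=3,scc[2]=1,scc[3]=2,scc[4]=4,scc[5]=?,scc[6]=?,scc[7]=2

step 1: low=(low[0]=0,low[1]=?,low[2]=?,low[3]=?,low[4]=?,low[5]=?,low[6]=?,low[7]=?); scc=(scc[0]=0,scc[1]=?,scc[2]=?,scc[3]=?,scc[4]=?,scc[5]=?,scc[6]=?,scc[7]=?)
step 2: low=(low[0]=0,low[1]=1,low[2]=3,low[3]=2,low[4]=?,low[5]=?,low[6]=?,low[7]=?); scc=(scc[0]=0,scc[1]=?,scc[2]=1,scc[3]=?,scc[4]=?,scc[5]=?,scc[6]=?,scc[7]=?)
step 3: low=(low[0]=0,low[1]=1,low[2]=3,low[3]=2,low[4]=?,low[5]=?,low[6]=?,low[7]=2); scc=(scc[0]=0,scc[1]=?,scc[2]=1,scc[3]=?,scc[4]=?,scc[5]=?,scc[6]=?,scc[7]=?)
step 4: low=(low[0]=0,low[1]=1,low[2]=3,low[3]=2,low[4]=?,low[5]=?,low[6]=?,low[7]=2); scc=(scc[0]=0,scc[1]=?,scc[2]=1,scc[3]=2,scc[4]=?,scc[5]=?,scc[6]=?,scc[7]=2)
step 5: low=(low[0]=0,low[1]=1,low[2]=3,low[3]=2,low[4]=?,low[5]=?,low[6]=?,low[7]=2); scc=(scc[0]=0,scc[1]=3,scc[2]=1,scc[3]=2,scc[4]=?,scc[5]=?,scc[6]=?,scc[7]=2)
step 6: low=(low[0]=0,low[1]=1,low[2]=3,low[3]=2,low[4]=5,low[5]=?,low[6]=?,low[7]=2); scc=(scc[0]=0,scc[1]=3,scc[2]=1,scc[3]=2,scc[4]=4,scc[5]=?,scc[6]=?,scc[7]=2)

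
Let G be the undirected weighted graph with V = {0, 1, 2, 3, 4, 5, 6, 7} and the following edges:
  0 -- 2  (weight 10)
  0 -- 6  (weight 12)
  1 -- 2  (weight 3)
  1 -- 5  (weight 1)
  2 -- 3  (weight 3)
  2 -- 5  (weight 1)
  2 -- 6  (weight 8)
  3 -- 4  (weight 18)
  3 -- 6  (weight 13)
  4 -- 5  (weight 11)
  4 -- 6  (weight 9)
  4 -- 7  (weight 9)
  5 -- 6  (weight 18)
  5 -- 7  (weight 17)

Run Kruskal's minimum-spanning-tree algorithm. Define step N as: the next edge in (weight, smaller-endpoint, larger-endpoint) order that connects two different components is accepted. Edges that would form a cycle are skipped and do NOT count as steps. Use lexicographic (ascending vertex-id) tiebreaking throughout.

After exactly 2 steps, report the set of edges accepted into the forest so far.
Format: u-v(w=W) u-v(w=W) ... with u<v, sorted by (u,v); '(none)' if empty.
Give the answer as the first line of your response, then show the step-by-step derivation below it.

1-5(w=1) 2-5(w=1)

step 1: add edge 1-5 (w=1); MST = {1-5(w=1)}
step 2: add edge 2-5 (w=1); MST = {1-5(w=1) 2-5(w=1)}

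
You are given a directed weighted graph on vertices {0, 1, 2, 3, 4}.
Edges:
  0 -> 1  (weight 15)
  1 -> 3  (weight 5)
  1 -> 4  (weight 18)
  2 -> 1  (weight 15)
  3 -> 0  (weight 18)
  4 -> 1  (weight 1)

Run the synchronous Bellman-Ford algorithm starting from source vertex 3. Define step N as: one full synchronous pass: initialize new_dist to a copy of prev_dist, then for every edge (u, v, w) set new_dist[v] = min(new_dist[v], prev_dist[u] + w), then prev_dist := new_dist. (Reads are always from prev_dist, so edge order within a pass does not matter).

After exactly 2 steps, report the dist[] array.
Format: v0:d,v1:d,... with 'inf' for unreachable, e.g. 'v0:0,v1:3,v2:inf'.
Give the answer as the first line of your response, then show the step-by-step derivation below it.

v0:18,v1:33,v2:inf,v3:0,v4:inf

step 1: dist = v0:18,v1:inf,v2:inf,v3:0,v4:inf
step 2: dist = v0:18,v1:33,v2:inf,v3:0,v4:inf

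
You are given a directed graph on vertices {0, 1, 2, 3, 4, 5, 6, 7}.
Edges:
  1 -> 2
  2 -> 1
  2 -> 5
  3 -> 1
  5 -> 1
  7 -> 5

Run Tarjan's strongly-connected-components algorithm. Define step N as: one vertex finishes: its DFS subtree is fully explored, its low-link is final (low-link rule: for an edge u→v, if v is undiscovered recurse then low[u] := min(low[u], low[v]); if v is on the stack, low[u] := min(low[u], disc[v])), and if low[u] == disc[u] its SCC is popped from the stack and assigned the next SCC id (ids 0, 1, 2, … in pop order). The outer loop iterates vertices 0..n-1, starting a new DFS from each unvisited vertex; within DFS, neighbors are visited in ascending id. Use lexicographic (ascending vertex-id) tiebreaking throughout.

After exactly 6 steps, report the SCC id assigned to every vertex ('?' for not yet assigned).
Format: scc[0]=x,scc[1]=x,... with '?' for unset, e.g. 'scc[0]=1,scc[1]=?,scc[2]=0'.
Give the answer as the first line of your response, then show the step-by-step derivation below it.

scc[0]=0,scc[1]=1,scc[2]=1,scc[3]=2,scc[4]=3,scc[5]=1,scc[6]=?,scc[7]=?

step 1: low=(low[0]=0,low[1]=?,low[2]=?,low[3]=?,low[4]=?,low[5]=?,low[6]=?,low[7]=?); scc=(scc[0]=0,scc[1]=?,scc[2]=?,scc[3]=?,scc[4]=?,scc[5]=?,scc[6]=?,scc[7]=?)
step 2: low=(low[0]=0,low[1]=1,low[2]=1,low[3]=?,low[4]=?,low[5]=1,low[6]=?,low[7]=?); scc=(scc[0]=0,scc[1]=?,scc[2]=?,scc[3]=?,scc[4]=?,scc[5]=?,scc[6]=?,scc[7]=?)
step 3: low=(low[0]=0,low[1]=1,low[2]=1,low[3]=?,low[4]=?,low[5]=1,low[6]=?,low[7]=?); scc=(scc[0]=0,scc[1]=?,scc[2]=?,scc[3]=?,scc[4]=?,scc[5]=?,scc[6]=?,scc[7]=?)
step 4: low=(low[0]=0,low[1]=1,low[2]=1,low[3]=?,low[4]=?,low[5]=1,low[6]=?,low[7]=?); scc=(scc[0]=0,scc[1]=1,scc[2]=1,scc[3]=?,scc[4]=?,scc[5]=1,scc[6]=?,scc[7]=?)
step 5: low=(low[0]=0,low[1]=1,low[2]=1,low[3]=4,low[4]=?,low[5]=1,low[6]=?,low[7]=?); scc=(scc[0]=0,scc[1]=1,scc[2]=1,scc[3]=2,scc[4]=?,scc[5]=1,scc[6]=?,scc[7]=?)
step 6: low=(low[0]=0,low[1]=1,low[2]=1,low[3]=4,low[4]=5,low[5]=1,low[6]=?,low[7]=?); scc=(scc[0]=0,scc[1]=1,scc[2]=1,scc[3]=2,scc[4]=3,scc[5]=1,scc[6]=?,scc[7]=?)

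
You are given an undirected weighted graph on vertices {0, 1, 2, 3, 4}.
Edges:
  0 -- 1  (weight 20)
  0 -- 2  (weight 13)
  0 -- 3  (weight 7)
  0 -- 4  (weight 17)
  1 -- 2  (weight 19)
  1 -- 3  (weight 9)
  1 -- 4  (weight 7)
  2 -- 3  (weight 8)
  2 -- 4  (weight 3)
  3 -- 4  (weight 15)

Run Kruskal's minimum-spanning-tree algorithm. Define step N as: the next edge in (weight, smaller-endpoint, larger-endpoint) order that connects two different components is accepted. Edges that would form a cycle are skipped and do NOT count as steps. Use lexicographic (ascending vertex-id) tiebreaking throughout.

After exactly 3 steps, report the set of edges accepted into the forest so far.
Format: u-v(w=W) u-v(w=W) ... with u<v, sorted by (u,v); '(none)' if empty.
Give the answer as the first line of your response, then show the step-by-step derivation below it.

0-3(w=7) 1-4(w=7) 2-4(w=3)

step 1: add edge 2-4 (w=3); MST = {2-4(w=3)}
step 2: add edge 0-3 (w=7); MST = {0-3(w=7) 2-4(w=3)}
step 3: add edge 1-4 (w=7); MST = {0-3(w=7) 1-4(w=7) 2-4(w=3)}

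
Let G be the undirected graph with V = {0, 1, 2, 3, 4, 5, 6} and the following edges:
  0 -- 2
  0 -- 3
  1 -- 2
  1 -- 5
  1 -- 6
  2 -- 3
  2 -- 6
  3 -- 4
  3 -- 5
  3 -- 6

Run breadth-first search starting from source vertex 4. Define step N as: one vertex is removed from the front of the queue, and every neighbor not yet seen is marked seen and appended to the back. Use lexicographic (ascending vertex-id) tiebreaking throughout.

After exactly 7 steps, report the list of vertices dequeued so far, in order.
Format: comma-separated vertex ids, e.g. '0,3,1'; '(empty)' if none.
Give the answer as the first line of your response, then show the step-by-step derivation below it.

4,3,0,2,5,6,1

step 1: dequeue 4; queue=[3]; order=4
step 2: dequeue 3; queue=[0,2,5,6]; order=4,3
step 3: dequeue 0; queue=[2,5,6]; order=4,3,0
step 4: dequeue 2; queue=[5,6,1]; order=4,3,0,2
step 5: dequeue 5; queue=[6,1]; order=4,3,0,2,5
step 6: dequeue 6; queue=[1]; order=4,3,0,2,5,6
step 7: dequeue 1; queue=[(empty)]; order=4,3,0,2,5,6,1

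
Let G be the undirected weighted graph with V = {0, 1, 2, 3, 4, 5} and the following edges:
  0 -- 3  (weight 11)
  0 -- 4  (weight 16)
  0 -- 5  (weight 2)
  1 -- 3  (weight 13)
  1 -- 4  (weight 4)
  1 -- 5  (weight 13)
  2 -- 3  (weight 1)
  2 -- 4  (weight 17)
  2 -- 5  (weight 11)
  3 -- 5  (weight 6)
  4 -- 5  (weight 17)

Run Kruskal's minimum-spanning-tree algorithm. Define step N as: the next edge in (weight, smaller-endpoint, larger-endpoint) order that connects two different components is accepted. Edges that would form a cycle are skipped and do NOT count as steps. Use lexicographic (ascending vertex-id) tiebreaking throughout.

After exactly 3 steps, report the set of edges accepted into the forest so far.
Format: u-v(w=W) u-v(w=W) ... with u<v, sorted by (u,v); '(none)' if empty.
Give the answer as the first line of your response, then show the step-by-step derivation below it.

0-5(w=2) 1-4(w=4) 2-3(w=1)

step 1: add edge 2-3 (w=1); MST = {2-3(w=1)}
step 2: add edge 0-5 (w=2); MST = {0-5(w=2) 2-3(w=1)}
step 3: add edge 1-4 (w=4); MST = {0-5(w=2) 1-4(w=4) 2-3(w=1)}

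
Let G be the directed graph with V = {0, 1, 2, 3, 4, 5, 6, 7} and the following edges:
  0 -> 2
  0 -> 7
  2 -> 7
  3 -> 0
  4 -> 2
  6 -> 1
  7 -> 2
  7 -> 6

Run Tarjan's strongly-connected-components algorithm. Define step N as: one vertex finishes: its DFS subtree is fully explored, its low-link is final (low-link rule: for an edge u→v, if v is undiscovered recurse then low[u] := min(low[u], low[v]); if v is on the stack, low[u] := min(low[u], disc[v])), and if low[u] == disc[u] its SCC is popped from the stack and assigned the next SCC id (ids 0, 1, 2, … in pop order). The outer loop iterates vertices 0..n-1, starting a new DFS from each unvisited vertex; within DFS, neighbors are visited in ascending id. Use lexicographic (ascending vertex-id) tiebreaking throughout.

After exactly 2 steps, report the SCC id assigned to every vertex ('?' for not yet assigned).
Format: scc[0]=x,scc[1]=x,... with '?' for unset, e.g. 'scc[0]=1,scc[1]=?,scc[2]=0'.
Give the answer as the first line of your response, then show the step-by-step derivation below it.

scc[0]=?,scc[1]=0,scc[2]=?,scc[3]=?,scc[4]=?,scc[5]=?,scc[6]=1,scc[7]=?

step 1: low=(low[0]=0,low[1]=4,low[2]=1,low[3]=?,low[4]=?,low[5]=?,low[6]=3,low[7]=1); scc=(scc[0]=?,scc[1]=0,scc[2]=?,scc[3]=?,scc[4]=?,scc[5]=?,scc[6]=?,scc[7]=?)
step 2: low=(low[0]=0,low[1]=4,low[2]=1,low[3]=?,low[4]=?,low[5]=?,low[6]=3,low[7]=1); scc=(scc[0]=?,scc[1]=0,scc[2]=?,scc[3]=?,scc[4]=?,scc[5]=?,scc[6]=1,scc[7]=?)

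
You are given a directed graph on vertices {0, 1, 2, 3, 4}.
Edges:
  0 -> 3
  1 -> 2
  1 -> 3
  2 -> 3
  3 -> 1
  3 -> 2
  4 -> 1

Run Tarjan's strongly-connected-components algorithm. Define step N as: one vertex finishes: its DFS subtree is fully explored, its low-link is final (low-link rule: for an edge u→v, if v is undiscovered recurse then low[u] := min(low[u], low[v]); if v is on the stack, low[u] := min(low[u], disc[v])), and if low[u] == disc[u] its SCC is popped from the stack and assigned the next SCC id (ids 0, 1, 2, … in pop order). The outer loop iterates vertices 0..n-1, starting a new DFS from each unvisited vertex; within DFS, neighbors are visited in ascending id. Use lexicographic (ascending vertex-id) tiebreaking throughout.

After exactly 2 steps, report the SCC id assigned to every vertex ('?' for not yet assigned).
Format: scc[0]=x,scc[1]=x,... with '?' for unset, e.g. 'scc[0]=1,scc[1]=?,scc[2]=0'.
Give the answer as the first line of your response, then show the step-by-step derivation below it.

scc[0]=?,scc[1]=?,scc[2]=?,scc[3]=?,scc[4]=?

step 1: low=(low[0]=0,low[1]=2,low[2]=1,low[3]=1,low[4]=?); scc=(scc[0]=?,scc[1]=?,scc[2]=?,scc[3]=?,scc[4]=?)
step 2: low=(low[0]=0,low[1]=1,low[2]=1,low[3]=1,low[4]=?); scc=(scc[0]=?,scc[1]=?,scc[2]=?,scc[3]=?,scc[4]=?)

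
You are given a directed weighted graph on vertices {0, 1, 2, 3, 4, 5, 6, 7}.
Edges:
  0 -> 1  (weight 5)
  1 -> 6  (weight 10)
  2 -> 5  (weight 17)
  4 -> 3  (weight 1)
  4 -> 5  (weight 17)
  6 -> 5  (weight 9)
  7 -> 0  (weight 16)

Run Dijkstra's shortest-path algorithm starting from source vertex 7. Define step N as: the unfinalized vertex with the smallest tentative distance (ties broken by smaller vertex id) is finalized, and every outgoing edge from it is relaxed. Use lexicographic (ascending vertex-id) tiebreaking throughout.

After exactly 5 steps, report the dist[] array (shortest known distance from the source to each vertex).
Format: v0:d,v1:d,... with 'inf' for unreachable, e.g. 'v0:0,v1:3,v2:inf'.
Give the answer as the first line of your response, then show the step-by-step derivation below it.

v0:16,v1:21,v2:inf,v3:inf,v4:inf,v5:40,v6:31,v7:0

step 1: dist = v0:16,v1:inf,v2:inf,v3:inf,v4:inf,v5:inf,v6:inf,v7:0
step 2: dist = v0:16,v1:21,v2:inf,v3:inf,v4:inf,v5:inf,v6:inf,v7:0
step 3: dist = v0:16,v1:21,v2:inf,v3:inf,v4:inf,v5:inf,v6:31,v7:0
step 4: dist = v0:16,v1:21,v2:inf,v3:inf,v4:inf,v5:40,v6:31,v7:0
step 5: dist = v0:16,v1:21,v2:inf,v3:inf,v4:inf,v5:40,v6:31,v7:0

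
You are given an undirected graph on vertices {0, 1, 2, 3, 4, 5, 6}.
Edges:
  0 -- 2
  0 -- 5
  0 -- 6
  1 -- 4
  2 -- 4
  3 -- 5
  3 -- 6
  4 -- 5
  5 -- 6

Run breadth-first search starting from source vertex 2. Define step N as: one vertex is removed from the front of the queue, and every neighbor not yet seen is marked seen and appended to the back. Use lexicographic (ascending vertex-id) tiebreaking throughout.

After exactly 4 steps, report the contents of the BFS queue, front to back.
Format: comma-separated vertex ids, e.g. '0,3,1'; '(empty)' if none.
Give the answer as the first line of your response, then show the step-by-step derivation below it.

6,1,3

step 1: dequeue 2; queue=[0,4]; order=2
step 2: dequeue 0; queue=[4,5,6]; order=2,0
step 3: dequeue 4; queue=[5,6,1]; order=2,0,4
step 4: dequeue 5; queue=[6,1,3]; order=2,0,4,5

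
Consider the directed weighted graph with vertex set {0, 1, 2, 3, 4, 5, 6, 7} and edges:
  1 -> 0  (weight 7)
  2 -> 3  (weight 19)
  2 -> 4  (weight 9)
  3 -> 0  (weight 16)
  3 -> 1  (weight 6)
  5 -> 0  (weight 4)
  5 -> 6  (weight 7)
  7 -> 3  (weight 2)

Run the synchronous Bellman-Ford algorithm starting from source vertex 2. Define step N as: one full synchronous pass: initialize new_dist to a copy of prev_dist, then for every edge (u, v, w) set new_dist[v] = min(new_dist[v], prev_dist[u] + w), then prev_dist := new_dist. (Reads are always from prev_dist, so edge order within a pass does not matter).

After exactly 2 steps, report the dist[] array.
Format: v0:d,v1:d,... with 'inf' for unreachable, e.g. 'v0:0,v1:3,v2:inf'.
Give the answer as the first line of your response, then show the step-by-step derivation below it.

v0:35,v1:25,v2:0,v3:19,v4:9,v5:inf,v6:inf,v7:inf

step 1: dist = v0:inf,v1:inf,v2:0,v3:19,v4:9,v5:inf,v6:inf,v7:inf
step 2: dist = v0:35,v1:25,v2:0,v3:19,v4:9,v5:inf,v6:inf,v7:inf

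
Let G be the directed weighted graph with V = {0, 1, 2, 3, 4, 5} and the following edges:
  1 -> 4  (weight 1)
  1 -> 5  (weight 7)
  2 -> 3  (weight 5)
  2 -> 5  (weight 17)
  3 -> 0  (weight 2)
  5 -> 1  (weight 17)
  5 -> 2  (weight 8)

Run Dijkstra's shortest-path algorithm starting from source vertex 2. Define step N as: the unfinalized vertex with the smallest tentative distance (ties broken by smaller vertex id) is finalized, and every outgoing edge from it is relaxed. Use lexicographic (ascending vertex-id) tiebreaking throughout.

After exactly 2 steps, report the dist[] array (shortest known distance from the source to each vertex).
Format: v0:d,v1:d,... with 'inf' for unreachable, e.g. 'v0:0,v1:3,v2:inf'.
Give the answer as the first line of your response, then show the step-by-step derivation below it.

v0:7,v1:inf,v2:0,v3:5,v4:inf,v5:17

step 1: dist = v0:inf,v1:inf,v2:0,v3:5,v4:inf,v5:17
step 2: dist = v0:7,v1:inf,v2:0,v3:5,v4:inf,v5:17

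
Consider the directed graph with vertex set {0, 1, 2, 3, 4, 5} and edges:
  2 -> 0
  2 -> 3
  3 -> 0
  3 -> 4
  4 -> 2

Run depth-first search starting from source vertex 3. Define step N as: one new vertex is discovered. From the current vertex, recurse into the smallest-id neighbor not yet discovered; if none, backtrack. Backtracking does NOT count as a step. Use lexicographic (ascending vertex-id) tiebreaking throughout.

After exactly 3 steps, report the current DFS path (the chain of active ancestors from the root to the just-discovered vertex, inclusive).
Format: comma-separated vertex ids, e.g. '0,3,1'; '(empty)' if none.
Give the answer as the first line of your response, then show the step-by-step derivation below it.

3,4

step 1: discover 3; path=3; order=3
step 2: discover 0; path=3>0; order=3,0
step 3: discover 4; path=3>4; order=3,0,4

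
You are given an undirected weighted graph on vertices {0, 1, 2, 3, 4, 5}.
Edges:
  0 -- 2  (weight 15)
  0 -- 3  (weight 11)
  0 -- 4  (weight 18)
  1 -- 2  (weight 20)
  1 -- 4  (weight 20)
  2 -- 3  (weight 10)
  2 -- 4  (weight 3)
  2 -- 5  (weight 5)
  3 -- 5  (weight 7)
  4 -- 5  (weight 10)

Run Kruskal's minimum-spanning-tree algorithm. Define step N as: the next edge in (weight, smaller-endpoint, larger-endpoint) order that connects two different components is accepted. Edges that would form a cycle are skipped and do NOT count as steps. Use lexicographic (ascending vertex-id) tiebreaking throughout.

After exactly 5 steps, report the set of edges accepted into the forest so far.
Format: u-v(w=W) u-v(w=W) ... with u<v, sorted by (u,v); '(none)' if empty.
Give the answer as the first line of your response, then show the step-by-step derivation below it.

0-3(w=11) 1-2(w=20) 2-4(w=3) 2-5(w=5) 3-5(w=7)

step 1: add edge 2-4 (w=3); MST = {2-4(w=3)}
step 2: add edge 2-5 (w=5); MST = {2-4(w=3) 2-5(w=5)}
step 3: add edge 3-5 (w=7); MST = {2-4(w=3) 2-5(w=5) 3-5(w=7)}
step 4: add edge 0-3 (w=11); MST = {0-3(w=11) 2-4(w=3) 2-5(w=5) 3-5(w=7)}
step 5: add edge 1-2 (w=20); MST = {0-3(w=11) 1-2(w=20) 2-4(w=3) 2-5(w=5) 3-5(w=7)}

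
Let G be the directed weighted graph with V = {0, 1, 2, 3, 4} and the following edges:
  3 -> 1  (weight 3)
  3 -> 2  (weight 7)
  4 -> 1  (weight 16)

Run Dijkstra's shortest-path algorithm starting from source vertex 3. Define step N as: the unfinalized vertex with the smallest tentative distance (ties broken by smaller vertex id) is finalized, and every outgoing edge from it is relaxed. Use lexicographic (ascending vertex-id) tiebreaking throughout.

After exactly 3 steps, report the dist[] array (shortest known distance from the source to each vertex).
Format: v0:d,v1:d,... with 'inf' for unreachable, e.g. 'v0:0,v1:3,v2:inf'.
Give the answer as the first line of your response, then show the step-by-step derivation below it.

v0:inf,v1:3,v2:7,v3:0,v4:inf

step 1: dist = v0:inf,v1:3,v2:7,v3:0,v4:inf
step 2: dist = v0:inf,v1:3,v2:7,v3:0,v4:inf
step 3: dist = v0:inf,v1:3,v2:7,v3:0,v4:inf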